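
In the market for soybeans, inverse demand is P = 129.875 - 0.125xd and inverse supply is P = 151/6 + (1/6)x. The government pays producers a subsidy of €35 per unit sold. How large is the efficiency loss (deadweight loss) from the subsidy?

Deadweight loss = €2100

Pre-subsidy: 129.875 - 0.125x = 151/6 + (1/6)x gives x* = 359 and P* = 85.
With the subsidy, sellers receive Ps = Pb + 35 for each unit, where Pb is the price buyers pay.
On the curves, Pb = 129.875 - 0.125x and Ps = 151/6 + (1/6)x; the wedge Ps − Pb = 35 gives 151/6 + (1/6)x − (129.875 - 0.125x) = 35, so x' = 479.
Then Pb = 129.875 − 0.125·479 = 70 and Ps = 151/6 + (1/6)·479 = 105.
The subsidy expands output by 479 − 359 = 120 past the efficient level; on those units the gap between marginal cost and willingness to pay runs from 0 up to 35.
DWL = ½ × 35 × 120 = 2100.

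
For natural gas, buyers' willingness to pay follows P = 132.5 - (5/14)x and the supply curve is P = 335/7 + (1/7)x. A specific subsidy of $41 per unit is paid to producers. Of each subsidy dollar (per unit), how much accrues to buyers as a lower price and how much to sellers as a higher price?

Buyers gain 205/7 per unit; sellers gain 82/7 per unit

Pre-subsidy: 132.5 - (5/14)x = 335/7 + (1/7)x gives x* = 1185/7 and P* = 3530/49.
With the subsidy, sellers receive Ps = Pb + 41 for each unit, where Pb is the price buyers pay.
On the curves, Pb = 132.5 - (5/14)x and Ps = 335/7 + (1/7)x; the wedge Ps − Pb = 41 gives 335/7 + (1/7)x − (132.5 - (5/14)x) = 41, so x' = 1759/7.
Then Pb = 132.5 − (5/14)·(1759/7) = 2095/49 and Ps = 335/7 + (1/7)·(1759/7) = 4104/49.
Buyers' price falls by P* − Pb = 3530/49 − 2095/49 = 205/7; sellers' price rises by Ps − P* = 4104/49 − 3530/49 = 82/7.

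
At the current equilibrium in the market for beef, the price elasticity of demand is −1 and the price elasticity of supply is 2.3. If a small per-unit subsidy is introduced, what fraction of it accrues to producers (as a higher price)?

Producer share = 10/33

For a small subsidy around the equilibrium, the benefit split depends on the relative slopes, which at a point are proportional to the elasticities.
Buyer share = εs/(εs + |εd|) = 2.3/(2.3 + 1) = 23/33; seller share = |εd|/(εs + |εd|) = 10/33.
So producers capture 10/33 of the subsidy.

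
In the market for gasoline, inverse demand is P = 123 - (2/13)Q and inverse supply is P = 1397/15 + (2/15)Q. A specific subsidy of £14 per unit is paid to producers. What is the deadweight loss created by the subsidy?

Deadweight loss = £341.25

Pre-subsidy: 123 - (2/13)Q = 1397/15 + (2/15)Q gives Q* = 104 and P* = 107.
With the subsidy, sellers receive Ps = Pb + 14 for each unit, where Pb is the price buyers pay.
On the curves, Pb = 123 - (2/13)Q and Ps = 1397/15 + (2/15)Q; the wedge Ps − Pb = 14 gives 1397/15 + (2/15)Q − (123 - (2/13)Q) = 14, so Q' = 152.75.
Then Pb = 123 − (2/13)·152.75 = 99.5 and Ps = 1397/15 + (2/15)·152.75 = 113.5.
The subsidy expands output by 152.75 − 104 = 48.75 past the efficient level; on those units the gap between marginal cost and willingness to pay runs from 0 up to 14.
DWL = ½ × 14 × 48.75 = 341.25.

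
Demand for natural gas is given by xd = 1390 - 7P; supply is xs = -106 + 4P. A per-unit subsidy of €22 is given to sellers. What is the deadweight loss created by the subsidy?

Pre-subsidy: 1390 - 7P = -106 + 4P gives P* = 136, x* = 438.
With the subsidy, sellers receive Ps = Pb + 22 for each unit, where Pb is the price buyers pay.
Supply in terms of Pb becomes xs = -106 + 4(Pb + 22) = -18 + 4Pb. Setting this equal to demand: 1390 - 7Pb = -18 + 4Pb, so Pb = 128.
Sellers receive Ps = 128 + 22 = 150; x' = 1390 − 7·128 = 494.
The subsidy expands output by 494 − 438 = 56 past the efficient level; on those units the gap between marginal cost and willingness to pay runs from 0 up to 22.
DWL = ½ × 22 × 56 = 616.

Deadweight loss = €616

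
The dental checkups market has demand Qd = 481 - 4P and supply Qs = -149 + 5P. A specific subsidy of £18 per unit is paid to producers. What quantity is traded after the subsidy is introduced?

Pre-subsidy: 481 - 4P = -149 + 5P gives P* = 70, Q* = 201.
With the subsidy, sellers receive Ps = Pb + 18 for each unit, where Pb is the price buyers pay.
Supply in terms of Pb becomes Qs = -149 + 5(Pb + 18) = -59 + 5Pb. Setting this equal to demand: 481 - 4Pb = -59 + 5Pb, so Pb = 60.
Sellers receive Ps = 60 + 18 = 78; Q' = 481 − 4·60 = 241.

Q' = 241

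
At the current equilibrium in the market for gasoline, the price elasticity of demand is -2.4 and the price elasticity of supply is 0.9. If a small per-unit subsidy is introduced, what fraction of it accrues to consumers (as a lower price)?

For a small subsidy around the equilibrium, the benefit split depends on the relative slopes, which at a point are proportional to the elasticities.
Buyer share = εs/(εs + |εd|) = 0.9/(0.9 + 2.4) = 3/11; seller share = |εd|/(εs + |εd|) = 8/11.

Consumer share = 3/11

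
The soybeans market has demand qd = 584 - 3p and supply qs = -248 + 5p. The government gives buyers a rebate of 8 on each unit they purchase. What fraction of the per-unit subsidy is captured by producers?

Pre-subsidy: 584 - 3p = -248 + 5p gives p* = 104, q* = 272.
With the rebate, buyers effectively pay pb = ps − 8, where ps is the price sellers receive.
Demand in terms of ps becomes qd = 584 − 3(ps − 8) = 608 - 3ps. Setting this equal to supply: 608 - 3ps = -248 + 5ps, so ps = 107.
Buyers pay pb = 107 − 8 = 99; q' = -248 + 5·107 = 287.
Buyers' price falls by p* − pb = 104 − 99 = 5; sellers' price rises by ps − p* = 107 − 104 = 3.
So producers capture 3/8 = 0.375 of each unit of subsidy.

Producer share = 0.375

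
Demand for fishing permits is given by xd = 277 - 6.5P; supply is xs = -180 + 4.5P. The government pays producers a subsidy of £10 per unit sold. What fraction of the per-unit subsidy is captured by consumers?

Consumer share = 9/22

Pre-subsidy: 277 - 6.5P = -180 + 4.5P gives P* = 457/11, x* = 153/22.
With the subsidy, sellers receive Ps = Pb + 10 for each unit, where Pb is the price buyers pay.
Supply in terms of Pb becomes xs = -180 + 4.5(Pb + 10) = -135 + 4.5Pb. Setting this equal to demand: 277 - 6.5Pb = -135 + 4.5Pb, so Pb = 412/11.
Sellers receive Ps = 412/11 + 10 = 522/11; x' = 277 − 6.5·(412/11) = 369/11.
Buyers' price falls by P* − Pb = 457/11 − 412/11 = 45/11; sellers' price rises by Ps − P* = 522/11 − 457/11 = 65/11.
So consumers capture (45/11)/10 = 9/22 of each unit of subsidy.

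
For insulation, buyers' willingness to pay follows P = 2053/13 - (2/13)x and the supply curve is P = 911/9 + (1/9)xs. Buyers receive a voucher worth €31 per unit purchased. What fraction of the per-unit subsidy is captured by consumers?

Pre-subsidy: 2053/13 - (2/13)x = 911/9 + (1/9)x gives x* = 214 and P* = 125.
With the rebate, buyers effectively pay Pb = Ps − 31, where Ps is the price sellers receive.
On the curves, Pb = 2053/13 - (2/13)x and Ps = 911/9 + (1/9)x; the wedge Ps − Pb = 31 gives 911/9 + (1/9)x − (2053/13 - (2/13)x) = 31, so x' = 331.
Then Pb = 2053/13 − (2/13)·331 = 107 and Ps = 911/9 + (1/9)·331 = 138.
Buyers' price falls by P* − Pb = 125 − 107 = 18; sellers' price rises by Ps − P* = 138 − 125 = 13.
So consumers capture 18/31 = 18/31 of each unit of subsidy.

Consumer share = 18/31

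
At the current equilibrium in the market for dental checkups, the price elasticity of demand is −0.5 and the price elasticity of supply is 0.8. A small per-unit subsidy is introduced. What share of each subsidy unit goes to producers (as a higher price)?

For a small subsidy around the equilibrium, the benefit split depends on the relative slopes, which at a point are proportional to the elasticities.
Buyer share = εs/(εs + |εd|) = 0.8/(0.8 + 0.5) = 8/13; seller share = |εd|/(εs + |εd|) = 5/13.
So producers capture 5/13 of the subsidy.

Producer share = 5/13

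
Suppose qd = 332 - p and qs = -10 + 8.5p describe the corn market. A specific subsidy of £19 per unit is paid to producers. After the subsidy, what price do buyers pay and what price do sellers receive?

Buyers pay £19; sellers receive £38

Pre-subsidy: 332 - p = -10 + 8.5p gives p* = 36, q* = 296.
With the subsidy, sellers receive ps = pb + 19 for each unit, where pb is the price buyers pay.
Supply in terms of pb becomes qs = -10 + 8.5(pb + 19) = 151.5 + 8.5pb. Setting this equal to demand: 332 - pb = 151.5 + 8.5pb, so pb = 19.
Sellers receive ps = 19 + 19 = 38; q' = 332 − 1·19 = 313.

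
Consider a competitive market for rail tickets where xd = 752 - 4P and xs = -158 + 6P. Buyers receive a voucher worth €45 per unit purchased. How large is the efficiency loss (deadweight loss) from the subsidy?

Deadweight loss = €2430

Pre-subsidy: 752 - 4P = -158 + 6P gives P* = 91, x* = 388.
With the rebate, buyers effectively pay Pb = Ps − 45, where Ps is the price sellers receive.
Demand in terms of Ps becomes xd = 752 − 4(Ps − 45) = 932 - 4Ps. Setting this equal to supply: 932 - 4Ps = -158 + 6Ps, so Ps = 109.
Buyers pay Pb = 109 − 45 = 64; x' = -158 + 6·109 = 496.
The subsidy expands output by 496 − 388 = 108 past the efficient level; on those units the gap between marginal cost and willingness to pay runs from 0 up to 45.
DWL = ½ × 45 × 108 = 2430.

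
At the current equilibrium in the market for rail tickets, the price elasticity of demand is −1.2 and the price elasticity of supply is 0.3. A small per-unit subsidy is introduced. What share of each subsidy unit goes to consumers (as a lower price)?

For a small subsidy around the equilibrium, the benefit split depends on the relative slopes, which at a point are proportional to the elasticities.
Buyer share = εs/(εs + |εd|) = 0.3/(0.3 + 1.2) = 0.2; seller share = |εd|/(εs + |εd|) = 0.8.

Consumer share = 0.2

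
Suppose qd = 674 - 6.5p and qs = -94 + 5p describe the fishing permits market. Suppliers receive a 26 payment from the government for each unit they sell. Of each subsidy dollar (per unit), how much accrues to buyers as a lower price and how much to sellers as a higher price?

Buyers gain 260/23 per unit; sellers gain 338/23 per unit

Pre-subsidy: 674 - 6.5p = -94 + 5p gives p* = 1536/23, q* = 5518/23.
With the subsidy, sellers receive ps = pb + 26 for each unit, where pb is the price buyers pay.
Supply in terms of pb becomes qs = -94 + 5(pb + 26) = 36 + 5pb. Setting this equal to demand: 674 - 6.5pb = 36 + 5pb, so pb = 1276/23.
Sellers receive ps = 1276/23 + 26 = 1874/23; q' = 674 − 6.5·(1276/23) = 7208/23.
Buyers' price falls by p* − pb = 1536/23 − 1276/23 = 260/23; sellers' price rises by ps − p* = 1874/23 − 1536/23 = 338/23.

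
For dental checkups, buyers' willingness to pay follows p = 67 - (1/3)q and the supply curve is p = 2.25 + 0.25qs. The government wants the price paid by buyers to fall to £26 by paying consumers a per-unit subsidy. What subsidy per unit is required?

At a buyer price of 26, quantity demanded is 201 − 3·26 = 123.
Sellers supply 123 only when they receive ps = 2.25 + 0.25·123 = 33.
s = ps − pb = 33 − 26 = 7.

Required subsidy s = £7 per unit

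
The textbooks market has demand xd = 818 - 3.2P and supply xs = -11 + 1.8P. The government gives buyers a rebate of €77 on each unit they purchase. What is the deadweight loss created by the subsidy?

Deadweight loss = €3415.104

Pre-subsidy: 818 - 3.2P = -11 + 1.8P gives P* = 165.8, x* = 287.44.
With the rebate, buyers effectively pay Pb = Ps − 77, where Ps is the price sellers receive.
Demand in terms of Ps becomes xd = 818 − 3.2(Ps − 77) = 1064.4 - 3.2Ps. Setting this equal to supply: 1064.4 - 3.2Ps = -11 + 1.8Ps, so Ps = 215.08.
Buyers pay Pb = 215.08 − 77 = 138.08; x' = -11 + 1.8·215.08 = 376.144.
The subsidy expands output by 376.144 − 287.44 = 88.704 past the efficient level; on those units the gap between marginal cost and willingness to pay runs from 0 up to 77.
DWL = ½ × 77 × 88.704 = 3415.104.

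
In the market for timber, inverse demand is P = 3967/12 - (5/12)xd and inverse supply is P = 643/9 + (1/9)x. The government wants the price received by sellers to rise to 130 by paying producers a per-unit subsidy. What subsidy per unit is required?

Required subsidy s = 19 per unit

At a seller price of 130, quantity supplied is -643 + 9·130 = 527.
Buyers absorb 527 only when they pay Pb = 3967/12 − (5/12)·527 = 111.
s = Ps − Pb = 130 − 111 = 19.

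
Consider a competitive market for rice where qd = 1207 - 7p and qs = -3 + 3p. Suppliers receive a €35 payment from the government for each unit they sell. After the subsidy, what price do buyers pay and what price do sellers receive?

Pre-subsidy: 1207 - 7p = -3 + 3p gives p* = 121, q* = 360.
With the subsidy, sellers receive ps = pb + 35 for each unit, where pb is the price buyers pay.
Supply in terms of pb becomes qs = -3 + 3(pb + 35) = 102 + 3pb. Setting this equal to demand: 1207 - 7pb = 102 + 3pb, so pb = 110.5.
Sellers receive ps = 110.5 + 35 = 145.5; q' = 1207 − 7·110.5 = 433.5.

Buyers pay €110.5; sellers receive €145.5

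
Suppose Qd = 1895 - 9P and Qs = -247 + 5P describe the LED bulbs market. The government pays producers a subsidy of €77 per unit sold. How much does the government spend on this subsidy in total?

Pre-subsidy: 1895 - 9P = -247 + 5P gives P* = 153, Q* = 518.
With the subsidy, sellers receive Ps = Pb + 77 for each unit, where Pb is the price buyers pay.
Supply in terms of Pb becomes Qs = -247 + 5(Pb + 77) = 138 + 5Pb. Setting this equal to demand: 1895 - 9Pb = 138 + 5Pb, so Pb = 125.5.
Sellers receive Ps = 125.5 + 77 = 202.5; Q' = 1895 − 9·125.5 = 765.5.
Government outlay = subsidy × quantity = 77 × 765.5 = 58943.5.

Government cost = €58943.5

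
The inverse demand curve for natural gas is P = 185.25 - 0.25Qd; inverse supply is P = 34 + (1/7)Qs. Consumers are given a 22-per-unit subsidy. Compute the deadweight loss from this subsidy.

Deadweight loss = 616

Pre-subsidy: 185.25 - 0.25Q = 34 + (1/7)Q gives Q* = 385 and P* = 89.
With the rebate, buyers effectively pay Pb = Ps − 22, where Ps is the price sellers receive.
On the curves, Pb = 185.25 - 0.25Q and Ps = 34 + (1/7)Q; the wedge Ps − Pb = 22 gives 34 + (1/7)Q − (185.25 - 0.25Q) = 22, so Q' = 441.
Then Pb = 185.25 − 0.25·441 = 75 and Ps = 34 + (1/7)·441 = 97.
The subsidy expands output by 441 − 385 = 56 past the efficient level; on those units the gap between marginal cost and willingness to pay runs from 0 up to 22.
DWL = ½ × 22 × 56 = 616.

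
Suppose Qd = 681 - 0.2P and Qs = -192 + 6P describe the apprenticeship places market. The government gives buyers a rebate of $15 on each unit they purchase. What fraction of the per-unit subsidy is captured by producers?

Pre-subsidy: 681 - 0.2P = -192 + 6P gives P* = 4365/31, Q* = 20238/31.
With the rebate, buyers effectively pay Pb = Ps − 15, where Ps is the price sellers receive.
Demand in terms of Ps becomes Qd = 681 − 0.2(Ps − 15) = 684 - 0.2Ps. Setting this equal to supply: 684 - 0.2Ps = -192 + 6Ps, so Ps = 4380/31.
Buyers pay Pb = 4380/31 − 15 = 3915/31; Q' = -192 + 6·(4380/31) = 20328/31.
Buyers' price falls by P* − Pb = 4365/31 − 3915/31 = 450/31; sellers' price rises by Ps − P* = 4380/31 − 4365/31 = 15/31.
So producers capture (15/31)/15 = 1/31 of each unit of subsidy.

Producer share = 1/31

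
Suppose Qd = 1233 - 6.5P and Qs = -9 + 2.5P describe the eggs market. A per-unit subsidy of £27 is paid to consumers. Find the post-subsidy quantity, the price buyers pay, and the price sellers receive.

Q' = 384.75; buyers pay £130.5; sellers receive £157.5

Pre-subsidy: 1233 - 6.5P = -9 + 2.5P gives P* = 138, Q* = 336.
With the rebate, buyers effectively pay Pb = Ps − 27, where Ps is the price sellers receive.
Demand in terms of Ps becomes Qd = 1233 − 6.5(Ps − 27) = 1408.5 - 6.5Ps. Setting this equal to supply: 1408.5 - 6.5Ps = -9 + 2.5Ps, so Ps = 157.5.
Buyers pay Pb = 157.5 − 27 = 130.5; Q' = -9 + 2.5·157.5 = 384.75.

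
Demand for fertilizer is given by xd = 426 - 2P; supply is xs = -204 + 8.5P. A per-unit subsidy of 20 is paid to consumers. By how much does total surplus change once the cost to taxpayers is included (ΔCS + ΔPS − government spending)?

Net change in total surplus = -6800/21

Pre-subsidy: 426 - 2P = -204 + 8.5P gives P* = 60, x* = 306.
With the rebate, buyers effectively pay Pb = Ps − 20, where Ps is the price sellers receive.
Demand in terms of Ps becomes xd = 426 − 2(Ps − 20) = 466 - 2Ps. Setting this equal to supply: 466 - 2Ps = -204 + 8.5Ps, so Ps = 1340/21.
Buyers pay Pb = 1340/21 − 20 = 920/21; x' = -204 + 8.5·(1340/21) = 7106/21.
ΔCS = ½(306 + 7106/21)(60 − 920/21) = 2300440/441; ΔPS = ½(306 + 7106/21)(1340/21 − 60) = 541280/441.
Government spending = 20 × 7106/21 = 142120/21.
Net change = 2300440/441 + 541280/441 − 142120/21 = -6800/21. The loss equals the DWL triangle ½·20·680/21.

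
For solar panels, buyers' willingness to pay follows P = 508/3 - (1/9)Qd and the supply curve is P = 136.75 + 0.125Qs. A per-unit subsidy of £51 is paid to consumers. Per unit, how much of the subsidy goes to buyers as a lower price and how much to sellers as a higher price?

Pre-subsidy: 508/3 - (1/9)Q = 136.75 + 0.125Q gives Q* = 138 and P* = 154.
With the rebate, buyers effectively pay Pb = Ps − 51, where Ps is the price sellers receive.
On the curves, Pb = 508/3 - (1/9)Q and Ps = 136.75 + 0.125Q; the wedge Ps − Pb = 51 gives 136.75 + 0.125Q − (508/3 - (1/9)Q) = 51, so Q' = 354.
Then Pb = 508/3 − (1/9)·354 = 130 and Ps = 136.75 + 0.125·354 = 181.
Buyers' price falls by P* − Pb = 154 − 130 = 24; sellers' price rises by Ps − P* = 181 − 154 = 27.

Buyers gain £24 per unit; sellers gain £27 per unit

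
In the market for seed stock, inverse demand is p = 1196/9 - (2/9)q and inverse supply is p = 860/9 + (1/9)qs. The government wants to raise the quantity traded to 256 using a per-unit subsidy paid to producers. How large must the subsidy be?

At q = 256, from the demand curve buyers pay pb = 1196/9 − (2/9)·256 = 76; from the supply curve sellers need ps = 860/9 + (1/9)·256 = 124.
The subsidy must fill the gap: s = ps − pb = 124 − 76 = 48.

Required subsidy s = 48 per unit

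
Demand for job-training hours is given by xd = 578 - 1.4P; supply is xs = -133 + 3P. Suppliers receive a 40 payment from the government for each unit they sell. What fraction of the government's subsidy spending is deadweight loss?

Pre-subsidy: 578 - 1.4P = -133 + 3P gives P* = 3555/22, x* = 7739/22.
With the subsidy, sellers receive Ps = Pb + 40 for each unit, where Pb is the price buyers pay.
Supply in terms of Pb becomes xs = -133 + 3(Pb + 40) = -13 + 3Pb. Setting this equal to demand: 578 - 1.4Pb = -13 + 3Pb, so Pb = 2955/22.
Sellers receive Ps = 2955/22 + 40 = 3835/22; x' = 578 − 1.4·(2955/22) = 8579/22.
ΔCS = ½(7739/22 + 8579/22)(3555/22 − 2955/22) = 1223850/121; ΔPS = ½(7739/22 + 8579/22)(3835/22 − 3555/22) = 571130/121.
Government spending = 40 × 8579/22 = 171580/11.
DWL = ½ × 40 × (8579/22 − 7739/22) = 8400/11; fraction = (8400/11) / (171580/11) = 420/8579.

DWL / government spending = 420/8579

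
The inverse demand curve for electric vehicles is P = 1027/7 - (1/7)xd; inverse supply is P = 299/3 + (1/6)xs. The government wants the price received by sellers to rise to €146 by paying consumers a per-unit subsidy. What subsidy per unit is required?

At a seller price of 146, quantity supplied is -598 + 6·146 = 278.
Buyers absorb 278 only when they pay Pb = 1027/7 − (1/7)·278 = 107.
s = Ps − Pb = 146 − 107 = 39.

Required subsidy s = €39 per unit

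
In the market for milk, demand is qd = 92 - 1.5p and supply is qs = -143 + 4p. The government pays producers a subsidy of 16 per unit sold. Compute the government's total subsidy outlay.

Government cost = 7984/11

Pre-subsidy: 92 - 1.5p = -143 + 4p gives p* = 470/11, q* = 307/11.
With the subsidy, sellers receive ps = pb + 16 for each unit, where pb is the price buyers pay.
Supply in terms of pb becomes qs = -143 + 4(pb + 16) = -79 + 4pb. Setting this equal to demand: 92 - 1.5pb = -79 + 4pb, so pb = 342/11.
Sellers receive ps = 342/11 + 16 = 518/11; q' = 92 − 1.5·(342/11) = 499/11.
Government outlay = subsidy × quantity = 16 × 499/11 = 7984/11.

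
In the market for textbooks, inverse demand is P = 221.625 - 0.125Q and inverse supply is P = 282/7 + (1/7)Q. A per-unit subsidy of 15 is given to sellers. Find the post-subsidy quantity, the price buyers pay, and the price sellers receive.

Pre-subsidy: 221.625 - 0.125Q = 282/7 + (1/7)Q gives Q* = 677 and P* = 137.
With the subsidy, sellers receive Ps = Pb + 15 for each unit, where Pb is the price buyers pay.
On the curves, Pb = 221.625 - 0.125Q and Ps = 282/7 + (1/7)Q; the wedge Ps − Pb = 15 gives 282/7 + (1/7)Q − (221.625 - 0.125Q) = 15, so Q' = 733.
Then Pb = 221.625 − 0.125·733 = 130 and Ps = 282/7 + (1/7)·733 = 145.

Q' = 733; buyers pay 130; sellers receive 145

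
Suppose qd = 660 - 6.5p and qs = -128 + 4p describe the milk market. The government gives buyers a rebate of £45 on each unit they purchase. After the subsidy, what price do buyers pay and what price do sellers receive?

Pre-subsidy: 660 - 6.5p = -128 + 4p gives p* = 1576/21, q* = 3616/21.
With the rebate, buyers effectively pay pb = ps − 45, where ps is the price sellers receive.
Demand in terms of ps becomes qd = 660 − 6.5(ps − 45) = 952.5 - 6.5ps. Setting this equal to supply: 952.5 - 6.5ps = -128 + 4ps, so ps = 2161/21.
Buyers pay pb = 2161/21 − 45 = 1216/21; q' = -128 + 4·(2161/21) = 5956/21.

Buyers pay 1216/21; sellers receive 2161/21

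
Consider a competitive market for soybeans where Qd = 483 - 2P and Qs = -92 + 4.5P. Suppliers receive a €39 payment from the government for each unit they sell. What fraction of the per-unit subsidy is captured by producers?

Producer share = 4/13

Pre-subsidy: 483 - 2P = -92 + 4.5P gives P* = 1150/13, Q* = 3979/13.
With the subsidy, sellers receive Ps = Pb + 39 for each unit, where Pb is the price buyers pay.
Supply in terms of Pb becomes Qs = -92 + 4.5(Pb + 39) = 83.5 + 4.5Pb. Setting this equal to demand: 483 - 2Pb = 83.5 + 4.5Pb, so Pb = 799/13.
Sellers receive Ps = 799/13 + 39 = 1306/13; Q' = 483 − 2·(799/13) = 4681/13.
Buyers' price falls by P* − Pb = 1150/13 − 799/13 = 27; sellers' price rises by Ps − P* = 1306/13 − 1150/13 = 12.
So producers capture 12/39 = 4/13 of each unit of subsidy.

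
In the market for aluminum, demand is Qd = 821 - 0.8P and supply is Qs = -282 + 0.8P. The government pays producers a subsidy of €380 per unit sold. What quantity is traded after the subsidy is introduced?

Pre-subsidy: 821 - 0.8P = -282 + 0.8P gives P* = 689.375, Q* = 269.5.
With the subsidy, sellers receive Ps = Pb + 380 for each unit, where Pb is the price buyers pay.
Supply in terms of Pb becomes Qs = -282 + 0.8(Pb + 380) = 22 + 0.8Pb. Setting this equal to demand: 821 - 0.8Pb = 22 + 0.8Pb, so Pb = 499.375.
Sellers receive Ps = 499.375 + 380 = 879.375; Q' = 821 − 0.8·499.375 = 421.5.

Q' = 421.5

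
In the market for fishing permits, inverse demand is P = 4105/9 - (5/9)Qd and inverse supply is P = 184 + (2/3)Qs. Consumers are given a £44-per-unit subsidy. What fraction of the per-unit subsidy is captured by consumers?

Consumer share = 5/11

Pre-subsidy: 4105/9 - (5/9)Q = 184 + (2/3)Q gives Q* = 2449/11 and P* = 10970/33.
With the rebate, buyers effectively pay Pb = Ps − 44, where Ps is the price sellers receive.
On the curves, Pb = 4105/9 - (5/9)Q and Ps = 184 + (2/3)Q; the wedge Ps − Pb = 44 gives 184 + (2/3)Q − (4105/9 - (5/9)Q) = 44, so Q' = 2845/11.
Then Pb = 4105/9 − (5/9)·(2845/11) = 10310/33 and Ps = 184 + (2/3)·(2845/11) = 11762/33.
Buyers' price falls by P* − Pb = 10970/33 − 10310/33 = 20; sellers' price rises by Ps − P* = 11762/33 − 10970/33 = 24.
So consumers capture 20/44 = 5/11 of each unit of subsidy.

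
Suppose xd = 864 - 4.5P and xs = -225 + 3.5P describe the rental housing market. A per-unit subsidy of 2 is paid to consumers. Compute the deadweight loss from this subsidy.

Pre-subsidy: 864 - 4.5P = -225 + 3.5P gives P* = 136.125, x* = 251.4375.
With the rebate, buyers effectively pay Pb = Ps − 2, where Ps is the price sellers receive.
Demand in terms of Ps becomes xd = 864 − 4.5(Ps − 2) = 873 - 4.5Ps. Setting this equal to supply: 873 - 4.5Ps = -225 + 3.5Ps, so Ps = 137.25.
Buyers pay Pb = 137.25 − 2 = 135.25; x' = -225 + 3.5·137.25 = 255.375.
The subsidy expands output by 255.375 − 251.4375 = 3.9375 past the efficient level; on those units the gap between marginal cost and willingness to pay runs from 0 up to 2.
DWL = ½ × 2 × 3.9375 = 3.9375.

Deadweight loss = 3.9375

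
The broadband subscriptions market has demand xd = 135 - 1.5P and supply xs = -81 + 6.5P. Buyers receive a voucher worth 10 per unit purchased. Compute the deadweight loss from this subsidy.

Pre-subsidy: 135 - 1.5P = -81 + 6.5P gives P* = 27, x* = 94.5.
With the rebate, buyers effectively pay Pb = Ps − 10, where Ps is the price sellers receive.
Demand in terms of Ps becomes xd = 135 − 1.5(Ps − 10) = 150 - 1.5Ps. Setting this equal to supply: 150 - 1.5Ps = -81 + 6.5Ps, so Ps = 28.875.
Buyers pay Pb = 28.875 − 10 = 18.875; x' = -81 + 6.5·28.875 = 106.6875.
The subsidy expands output by 106.6875 − 94.5 = 12.1875 past the efficient level; on those units the gap between marginal cost and willingness to pay runs from 0 up to 10.
DWL = ½ × 10 × 12.1875 = 60.9375.

Deadweight loss = 60.9375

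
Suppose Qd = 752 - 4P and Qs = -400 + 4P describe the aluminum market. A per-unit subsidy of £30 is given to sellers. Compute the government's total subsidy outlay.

Pre-subsidy: 752 - 4P = -400 + 4P gives P* = 144, Q* = 176.
With the subsidy, sellers receive Ps = Pb + 30 for each unit, where Pb is the price buyers pay.
Supply in terms of Pb becomes Qs = -400 + 4(Pb + 30) = -280 + 4Pb. Setting this equal to demand: 752 - 4Pb = -280 + 4Pb, so Pb = 129.
Sellers receive Ps = 129 + 30 = 159; Q' = 752 − 4·129 = 236.
Government outlay = subsidy × quantity = 30 × 236 = 7080.

Government cost = £7080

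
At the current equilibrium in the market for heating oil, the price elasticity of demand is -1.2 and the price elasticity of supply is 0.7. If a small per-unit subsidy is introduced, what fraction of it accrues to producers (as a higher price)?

Producer share = 12/19

For a small subsidy around the equilibrium, the benefit split depends on the relative slopes, which at a point are proportional to the elasticities.
Buyer share = εs/(εs + |εd|) = 0.7/(0.7 + 1.2) = 7/19; seller share = |εd|/(εs + |εd|) = 12/19.
So producers capture 12/19 of the subsidy.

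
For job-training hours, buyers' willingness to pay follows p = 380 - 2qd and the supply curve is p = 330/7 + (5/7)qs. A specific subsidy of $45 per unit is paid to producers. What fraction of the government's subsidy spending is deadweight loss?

Pre-subsidy: 380 - 2q = 330/7 + (5/7)q gives q* = 2330/19 and p* = 2560/19.
With the subsidy, sellers receive ps = pb + 45 for each unit, where pb is the price buyers pay.
On the curves, pb = 380 - 2q and ps = 330/7 + (5/7)q; the wedge ps − pb = 45 gives 330/7 + (5/7)q − (380 - 2q) = 45, so q' = 2645/19.
Then pb = 380 − 2·(2645/19) = 1930/19 and ps = 330/7 + (5/7)·(2645/19) = 2785/19.
ΔCS = ½(2330/19 + 2645/19)(2560/19 − 1930/19) = 1567125/361; ΔPS = ½(2330/19 + 2645/19)(2785/19 − 2560/19) = 1119375/722.
Government spending = 45 × 2645/19 = 119025/19.
DWL = ½ × 45 × (2645/19 − 2330/19) = 14175/38; fraction = (14175/38) / (119025/19) = 63/1058.

DWL / government spending = 63/1058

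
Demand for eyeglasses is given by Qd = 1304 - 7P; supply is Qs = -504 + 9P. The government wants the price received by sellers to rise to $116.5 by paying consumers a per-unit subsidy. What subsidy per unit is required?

At a seller price of 116.5, quantity supplied is -504 + 9·116.5 = 544.5.
Buyers absorb 544.5 only when they pay Pb with 1304 − 7·Pb = 544.5, i.e. Pb = 108.5.
s = Ps − Pb = 116.5 − 108.5 = 8.

Required subsidy s = $8 per unit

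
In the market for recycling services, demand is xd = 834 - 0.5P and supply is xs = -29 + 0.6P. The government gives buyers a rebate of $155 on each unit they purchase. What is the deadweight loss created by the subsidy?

Pre-subsidy: 834 - 0.5P = -29 + 0.6P gives P* = 8630/11, x* = 4859/11.
With the rebate, buyers effectively pay Pb = Ps − 155, where Ps is the price sellers receive.
Demand in terms of Ps becomes xd = 834 − 0.5(Ps − 155) = 911.5 - 0.5Ps. Setting this equal to supply: 911.5 - 0.5Ps = -29 + 0.6Ps, so Ps = 855.
Buyers pay Pb = 855 − 155 = 700; x' = -29 + 0.6·855 = 484.
The subsidy expands output by 484 − 4859/11 = 465/11 past the efficient level; on those units the gap between marginal cost and willingness to pay runs from 0 up to 155.
DWL = ½ × 155 × 465/11 = 72075/22.

Deadweight loss = 72075/22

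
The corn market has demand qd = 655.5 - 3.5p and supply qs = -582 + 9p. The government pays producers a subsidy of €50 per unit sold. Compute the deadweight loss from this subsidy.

Deadweight loss = €3150

Pre-subsidy: 655.5 - 3.5p = -582 + 9p gives p* = 99, q* = 309.
With the subsidy, sellers receive ps = pb + 50 for each unit, where pb is the price buyers pay.
Supply in terms of pb becomes qs = -582 + 9(pb + 50) = -132 + 9pb. Setting this equal to demand: 655.5 - 3.5pb = -132 + 9pb, so pb = 63.
Sellers receive ps = 63 + 50 = 113; q' = 655.5 − 3.5·63 = 435.
The subsidy expands output by 435 − 309 = 126 past the efficient level; on those units the gap between marginal cost and willingness to pay runs from 0 up to 50.
DWL = ½ × 50 × 126 = 3150.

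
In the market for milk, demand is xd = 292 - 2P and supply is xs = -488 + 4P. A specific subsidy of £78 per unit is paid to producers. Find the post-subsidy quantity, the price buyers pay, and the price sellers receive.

x' = 136; buyers pay £78; sellers receive £156

Pre-subsidy: 292 - 2P = -488 + 4P gives P* = 130, x* = 32.
With the subsidy, sellers receive Ps = Pb + 78 for each unit, where Pb is the price buyers pay.
Supply in terms of Pb becomes xs = -488 + 4(Pb + 78) = -176 + 4Pb. Setting this equal to demand: 292 - 2Pb = -176 + 4Pb, so Pb = 78.
Sellers receive Ps = 78 + 78 = 156; x' = 292 − 2·78 = 136.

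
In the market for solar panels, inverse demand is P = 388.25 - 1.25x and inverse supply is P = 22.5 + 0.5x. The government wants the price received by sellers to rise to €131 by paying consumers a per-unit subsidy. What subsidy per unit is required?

Required subsidy s = €14 per unit

At a seller price of 131, quantity supplied is -45 + 2·131 = 217.
Buyers absorb 217 only when they pay Pb = 388.25 − 1.25·217 = 117.
s = Ps − Pb = 131 − 117 = 14.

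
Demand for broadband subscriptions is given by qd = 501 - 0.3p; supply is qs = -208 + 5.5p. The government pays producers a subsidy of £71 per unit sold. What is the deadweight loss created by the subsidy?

Deadweight loss = 166353/232

Pre-subsidy: 501 - 0.3p = -208 + 5.5p gives p* = 3545/29, q* = 26931/58.
With the subsidy, sellers receive ps = pb + 71 for each unit, where pb is the price buyers pay.
Supply in terms of pb becomes qs = -208 + 5.5(pb + 71) = 182.5 + 5.5pb. Setting this equal to demand: 501 - 0.3pb = 182.5 + 5.5pb, so pb = 3185/58.
Sellers receive ps = 3185/58 + 71 = 7303/58; q' = 501 − 0.3·(3185/58) = 56205/116.
The subsidy expands output by 56205/116 − 26931/58 = 2343/116 past the efficient level; on those units the gap between marginal cost and willingness to pay runs from 0 up to 71.
DWL = ½ × 71 × 2343/116 = 166353/232.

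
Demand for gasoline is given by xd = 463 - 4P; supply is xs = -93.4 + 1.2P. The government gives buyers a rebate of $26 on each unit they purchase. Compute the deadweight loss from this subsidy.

Pre-subsidy: 463 - 4P = -93.4 + 1.2P gives P* = 107, x* = 35.
With the rebate, buyers effectively pay Pb = Ps − 26, where Ps is the price sellers receive.
Demand in terms of Ps becomes xd = 463 − 4(Ps − 26) = 567 - 4Ps. Setting this equal to supply: 567 - 4Ps = -93.4 + 1.2Ps, so Ps = 127.
Buyers pay Pb = 127 − 26 = 101; x' = -93.4 + 1.2·127 = 59.
The subsidy expands output by 59 − 35 = 24 past the efficient level; on those units the gap between marginal cost and willingness to pay runs from 0 up to 26.
DWL = ½ × 26 × 24 = 312.

Deadweight loss = $312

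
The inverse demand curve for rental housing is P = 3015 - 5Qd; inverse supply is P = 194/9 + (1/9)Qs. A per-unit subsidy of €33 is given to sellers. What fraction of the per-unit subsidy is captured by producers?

Pre-subsidy: 3015 - 5Q = 194/9 + (1/9)Q gives Q* = 26941/46 and P* = 3985/46.
With the subsidy, sellers receive Ps = Pb + 33 for each unit, where Pb is the price buyers pay.
On the curves, Pb = 3015 - 5Q and Ps = 194/9 + (1/9)Q; the wedge Ps − Pb = 33 gives 194/9 + (1/9)Q − (3015 - 5Q) = 33, so Q' = 13619/23.
Then Pb = 3015 − 5·(13619/23) = 1250/23 and Ps = 194/9 + (1/9)·(13619/23) = 2009/23.
Buyers' price falls by P* − Pb = 3985/46 − 1250/23 = 1485/46; sellers' price rises by Ps − P* = 2009/23 − 3985/46 = 33/46.
So producers capture (33/46)/33 = 1/46 of each unit of subsidy.

Producer share = 1/46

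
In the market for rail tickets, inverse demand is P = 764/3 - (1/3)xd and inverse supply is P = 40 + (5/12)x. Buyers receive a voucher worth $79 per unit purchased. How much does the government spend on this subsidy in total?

Pre-subsidy: 764/3 - (1/3)x = 40 + (5/12)x gives x* = 2576/9 and P* = 4300/27.
With the rebate, buyers effectively pay Pb = Ps − 79, where Ps is the price sellers receive.
On the curves, Pb = 764/3 - (1/3)x and Ps = 40 + (5/12)x; the wedge Ps − Pb = 79 gives 40 + (5/12)x − (764/3 - (1/3)x) = 79, so x' = 3524/9.
Then Pb = 764/3 − (1/3)·(3524/9) = 3352/27 and Ps = 40 + (5/12)·(3524/9) = 5485/27.
Government outlay = subsidy × quantity = 79 × 3524/9 = 278396/9.

Government cost = 278396/9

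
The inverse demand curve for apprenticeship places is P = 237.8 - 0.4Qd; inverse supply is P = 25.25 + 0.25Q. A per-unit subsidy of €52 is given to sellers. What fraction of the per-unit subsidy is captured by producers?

Pre-subsidy: 237.8 - 0.4Q = 25.25 + 0.25Q gives Q* = 327 and P* = 107.
With the subsidy, sellers receive Ps = Pb + 52 for each unit, where Pb is the price buyers pay.
On the curves, Pb = 237.8 - 0.4Q and Ps = 25.25 + 0.25Q; the wedge Ps − Pb = 52 gives 25.25 + 0.25Q − (237.8 - 0.4Q) = 52, so Q' = 407.
Then Pb = 237.8 − 0.4·407 = 75 and Ps = 25.25 + 0.25·407 = 127.
Buyers' price falls by P* − Pb = 107 − 75 = 32; sellers' price rises by Ps − P* = 127 − 107 = 20.
So producers capture 20/52 = 5/13 of each unit of subsidy.

Producer share = 5/13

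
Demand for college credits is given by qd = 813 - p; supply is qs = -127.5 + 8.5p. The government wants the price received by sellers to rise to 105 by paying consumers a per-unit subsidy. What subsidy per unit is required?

Required subsidy s = 57 per unit

At a seller price of 105, quantity supplied is -127.5 + 8.5·105 = 765.
Buyers absorb 765 only when they pay pb with 813 − 1·pb = 765, i.e. pb = 48.
s = ps − pb = 105 − 48 = 57.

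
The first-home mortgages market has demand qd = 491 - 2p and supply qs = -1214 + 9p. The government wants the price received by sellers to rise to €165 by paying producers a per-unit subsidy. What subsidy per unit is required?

Required subsidy s = €55 per unit

At a seller price of 165, quantity supplied is -1214 + 9·165 = 271.
Buyers absorb 271 only when they pay pb with 491 − 2·pb = 271, i.e. pb = 110.
s = ps − pb = 165 − 110 = 55.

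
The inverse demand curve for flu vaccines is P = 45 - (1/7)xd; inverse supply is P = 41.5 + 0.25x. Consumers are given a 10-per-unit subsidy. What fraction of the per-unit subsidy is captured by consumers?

Pre-subsidy: 45 - (1/7)x = 41.5 + 0.25x gives x* = 98/11 and P* = 481/11.
With the rebate, buyers effectively pay Pb = Ps − 10, where Ps is the price sellers receive.
On the curves, Pb = 45 - (1/7)x and Ps = 41.5 + 0.25x; the wedge Ps − Pb = 10 gives 41.5 + 0.25x − (45 - (1/7)x) = 10, so x' = 378/11.
Then Pb = 45 − (1/7)·(378/11) = 441/11 and Ps = 41.5 + 0.25·(378/11) = 551/11.
Buyers' price falls by P* − Pb = 481/11 − 441/11 = 40/11; sellers' price rises by Ps − P* = 551/11 − 481/11 = 70/11.
So consumers capture (40/11)/10 = 4/11 of each unit of subsidy.

Consumer share = 4/11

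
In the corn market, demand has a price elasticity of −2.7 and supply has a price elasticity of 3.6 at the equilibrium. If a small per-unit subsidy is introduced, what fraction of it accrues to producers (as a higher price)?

Producer share = 3/7

For a small subsidy around the equilibrium, the benefit split depends on the relative slopes, which at a point are proportional to the elasticities.
Buyer share = εs/(εs + |εd|) = 3.6/(3.6 + 2.7) = 4/7; seller share = |εd|/(εs + |εd|) = 3/7.
So producers capture 3/7 of the subsidy.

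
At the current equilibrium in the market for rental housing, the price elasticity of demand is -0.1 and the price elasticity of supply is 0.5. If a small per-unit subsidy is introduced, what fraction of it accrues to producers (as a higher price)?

Producer share = 1/6

For a small subsidy around the equilibrium, the benefit split depends on the relative slopes, which at a point are proportional to the elasticities.
Buyer share = εs/(εs + |εd|) = 0.5/(0.5 + 0.1) = 5/6; seller share = |εd|/(εs + |εd|) = 1/6.
So producers capture 1/6 of the subsidy.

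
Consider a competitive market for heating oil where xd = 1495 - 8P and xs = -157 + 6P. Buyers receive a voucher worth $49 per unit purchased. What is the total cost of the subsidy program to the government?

Government cost = $35231

Pre-subsidy: 1495 - 8P = -157 + 6P gives P* = 118, x* = 551.
With the rebate, buyers effectively pay Pb = Ps − 49, where Ps is the price sellers receive.
Demand in terms of Ps becomes xd = 1495 − 8(Ps − 49) = 1887 - 8Ps. Setting this equal to supply: 1887 - 8Ps = -157 + 6Ps, so Ps = 146.
Buyers pay Pb = 146 − 49 = 97; x' = -157 + 6·146 = 719.
Government outlay = subsidy × quantity = 49 × 719 = 35231.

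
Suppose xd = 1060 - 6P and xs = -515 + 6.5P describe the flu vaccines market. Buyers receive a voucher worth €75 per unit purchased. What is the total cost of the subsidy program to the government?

Pre-subsidy: 1060 - 6P = -515 + 6.5P gives P* = 126, x* = 304.
With the rebate, buyers effectively pay Pb = Ps − 75, where Ps is the price sellers receive.
Demand in terms of Ps becomes xd = 1060 − 6(Ps − 75) = 1510 - 6Ps. Setting this equal to supply: 1510 - 6Ps = -515 + 6.5Ps, so Ps = 162.
Buyers pay Pb = 162 − 75 = 87; x' = -515 + 6.5·162 = 538.
Government outlay = subsidy × quantity = 75 × 538 = 40350.

Government cost = €40350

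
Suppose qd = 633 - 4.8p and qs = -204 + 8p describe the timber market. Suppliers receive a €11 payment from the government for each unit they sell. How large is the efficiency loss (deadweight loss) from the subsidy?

Pre-subsidy: 633 - 4.8p = -204 + 8p gives p* = 65.390625, q* = 319.125.
With the subsidy, sellers receive ps = pb + 11 for each unit, where pb is the price buyers pay.
Supply in terms of pb becomes qs = -204 + 8(pb + 11) = -116 + 8pb. Setting this equal to demand: 633 - 4.8pb = -116 + 8pb, so pb = 58.515625.
Sellers receive ps = 58.515625 + 11 = 69.515625; q' = 633 − 4.8·58.515625 = 352.125.
The subsidy expands output by 352.125 − 319.125 = 33 past the efficient level; on those units the gap between marginal cost and willingness to pay runs from 0 up to 11.
DWL = ½ × 11 × 33 = 181.5.

Deadweight loss = €181.5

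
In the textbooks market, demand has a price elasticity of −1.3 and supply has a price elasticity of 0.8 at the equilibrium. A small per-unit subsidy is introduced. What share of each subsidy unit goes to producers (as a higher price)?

Producer share = 13/21

For a small subsidy around the equilibrium, the benefit split depends on the relative slopes, which at a point are proportional to the elasticities.
Buyer share = εs/(εs + |εd|) = 0.8/(0.8 + 1.3) = 8/21; seller share = |εd|/(εs + |εd|) = 13/21.
So producers capture 13/21 of the subsidy.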